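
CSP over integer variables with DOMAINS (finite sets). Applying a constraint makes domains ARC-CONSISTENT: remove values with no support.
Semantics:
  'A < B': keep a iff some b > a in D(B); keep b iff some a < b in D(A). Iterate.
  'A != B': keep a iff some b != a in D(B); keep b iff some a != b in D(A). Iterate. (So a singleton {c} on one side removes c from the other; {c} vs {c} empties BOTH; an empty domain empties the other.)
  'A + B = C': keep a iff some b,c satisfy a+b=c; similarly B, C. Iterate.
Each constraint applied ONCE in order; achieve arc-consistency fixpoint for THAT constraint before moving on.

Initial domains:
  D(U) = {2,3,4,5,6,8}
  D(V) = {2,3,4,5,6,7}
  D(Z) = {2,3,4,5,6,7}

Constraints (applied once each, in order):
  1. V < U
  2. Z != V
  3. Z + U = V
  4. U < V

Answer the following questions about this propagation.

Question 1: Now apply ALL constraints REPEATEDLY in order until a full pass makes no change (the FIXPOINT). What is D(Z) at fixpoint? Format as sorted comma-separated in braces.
Answer: {}

Derivation:
pass 0 (initial): D(Z)={2,3,4,5,6,7}
pass 1: U {2,3,4,5,6,8}->{3,4,5}; V {2,3,4,5,6,7}->{5,6,7}; Z {2,3,4,5,6,7}->{2,3,4}
pass 2: U {3,4,5}->{}; V {5,6,7}->{}; Z {2,3,4}->{}
pass 3: no change
Fixpoint after 3 passes: D(Z) = {}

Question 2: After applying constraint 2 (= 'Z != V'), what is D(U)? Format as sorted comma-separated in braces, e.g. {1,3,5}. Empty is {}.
Answer: {3,4,5,6,8}

Derivation:
Constraint 1 (V < U) on D(V)={2,3,4,5,6,7} D(U)={2,3,4,5,6,8}: U {2,3,4,5,6,8}->{3,4,5,6,8}
Constraint 2 (Z != V) on D(Z)={2,3,4,5,6,7} D(V)={2,3,4,5,6,7}: no change
So after constraint 2: D(U) = {3,4,5,6,8}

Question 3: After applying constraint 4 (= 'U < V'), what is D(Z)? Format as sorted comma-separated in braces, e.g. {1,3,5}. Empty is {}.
Answer: {2,3,4}

Derivation:
Constraint 1 (V < U) on D(V)={2,3,4,5,6,7} D(U)={2,3,4,5,6,8}: U {2,3,4,5,6,8}->{3,4,5,6,8}
Constraint 2 (Z != V) on D(Z)={2,3,4,5,6,7} D(V)={2,3,4,5,6,7}: no change
Constraint 3 (Z + U = V) on D(Z)={2,3,4,5,6,7} D(U)={3,4,5,6,8} D(V)={2,3,4,5,6,7}: Z {2,3,4,5,6,7}->{2,3,4}; U {3,4,5,6,8}->{3,4,5}; V {2,3,4,5,6,7}->{5,6,7}
Constraint 4 (U < V) on D(U)={3,4,5} D(V)={5,6,7}: no change
So after constraint 4: D(Z) = {2,3,4}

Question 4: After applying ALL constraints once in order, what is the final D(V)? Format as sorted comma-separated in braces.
Constraint 1 (V < U) on D(V)={2,3,4,5,6,7} D(U)={2,3,4,5,6,8}: U {2,3,4,5,6,8}->{3,4,5,6,8}
Constraint 2 (Z != V) on D(Z)={2,3,4,5,6,7} D(V)={2,3,4,5,6,7}: no change
Constraint 3 (Z + U = V) on D(Z)={2,3,4,5,6,7} D(U)={3,4,5,6,8} D(V)={2,3,4,5,6,7}: Z {2,3,4,5,6,7}->{2,3,4}; U {3,4,5,6,8}->{3,4,5}; V {2,3,4,5,6,7}->{5,6,7}
Constraint 4 (U < V) on D(U)={3,4,5} D(V)={5,6,7}: no change
So after all 4 constraints: D(V) = {5,6,7}

Answer: {5,6,7}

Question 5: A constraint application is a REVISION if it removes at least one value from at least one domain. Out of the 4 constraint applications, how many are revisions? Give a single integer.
Answer: 2

Derivation:
Constraint 1 (V < U) on D(V)={2,3,4,5,6,7} D(U)={2,3,4,5,6,8}: U {2,3,4,5,6,8}->{3,4,5,6,8} => REVISION
Constraint 2 (Z != V) on D(Z)={2,3,4,5,6,7} D(V)={2,3,4,5,6,7}: no change => not a revision
Constraint 3 (Z + U = V) on D(Z)={2,3,4,5,6,7} D(U)={3,4,5,6,8} D(V)={2,3,4,5,6,7}: Z {2,3,4,5,6,7}->{2,3,4}; U {3,4,5,6,8}->{3,4,5}; V {2,3,4,5,6,7}->{5,6,7} => REVISION
Constraint 4 (U < V) on D(U)={3,4,5} D(V)={5,6,7}: no change => not a revision
Total revisions = 2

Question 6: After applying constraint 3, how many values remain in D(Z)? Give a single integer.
Constraint 1 (V < U) on D(V)={2,3,4,5,6,7} D(U)={2,3,4,5,6,8}: U {2,3,4,5,6,8}->{3,4,5,6,8}
Constraint 2 (Z != V) on D(Z)={2,3,4,5,6,7} D(V)={2,3,4,5,6,7}: no change
Constraint 3 (Z + U = V) on D(Z)={2,3,4,5,6,7} D(U)={3,4,5,6,8} D(V)={2,3,4,5,6,7}: Z {2,3,4,5,6,7}->{2,3,4}; U {3,4,5,6,8}->{3,4,5}; V {2,3,4,5,6,7}->{5,6,7}
So after constraint 3: D(Z)={2,3,4}, size = 3

Answer: 3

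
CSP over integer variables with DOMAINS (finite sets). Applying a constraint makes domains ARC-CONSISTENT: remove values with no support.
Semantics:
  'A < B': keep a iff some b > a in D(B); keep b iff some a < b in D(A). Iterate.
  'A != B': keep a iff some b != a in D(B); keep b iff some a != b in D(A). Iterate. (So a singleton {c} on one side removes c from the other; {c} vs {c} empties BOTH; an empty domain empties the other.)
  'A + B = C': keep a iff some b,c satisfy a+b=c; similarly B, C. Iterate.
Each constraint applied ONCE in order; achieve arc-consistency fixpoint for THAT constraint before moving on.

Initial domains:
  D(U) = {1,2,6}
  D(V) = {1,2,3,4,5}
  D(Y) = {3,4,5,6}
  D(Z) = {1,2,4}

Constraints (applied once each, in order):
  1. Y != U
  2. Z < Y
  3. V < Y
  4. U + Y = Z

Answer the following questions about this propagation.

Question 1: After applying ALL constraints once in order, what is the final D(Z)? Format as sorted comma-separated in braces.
Constraint 1 (Y != U) on D(Y)={3,4,5,6} D(U)={1,2,6}: no change
Constraint 2 (Z < Y) on D(Z)={1,2,4} D(Y)={3,4,5,6}: no change
Constraint 3 (V < Y) on D(V)={1,2,3,4,5} D(Y)={3,4,5,6}: no change
Constraint 4 (U + Y = Z) on D(U)={1,2,6} D(Y)={3,4,5,6} D(Z)={1,2,4}: U {1,2,6}->{1}; Y {3,4,5,6}->{3}; Z {1,2,4}->{4}
So after all 4 constraints: D(Z) = {4}

Answer: {4}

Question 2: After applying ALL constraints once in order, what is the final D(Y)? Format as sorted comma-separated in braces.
Answer: {3}

Derivation:
Constraint 1 (Y != U) on D(Y)={3,4,5,6} D(U)={1,2,6}: no change
Constraint 2 (Z < Y) on D(Z)={1,2,4} D(Y)={3,4,5,6}: no change
Constraint 3 (V < Y) on D(V)={1,2,3,4,5} D(Y)={3,4,5,6}: no change
Constraint 4 (U + Y = Z) on D(U)={1,2,6} D(Y)={3,4,5,6} D(Z)={1,2,4}: U {1,2,6}->{1}; Y {3,4,5,6}->{3}; Z {1,2,4}->{4}
So after all 4 constraints: D(Y) = {3}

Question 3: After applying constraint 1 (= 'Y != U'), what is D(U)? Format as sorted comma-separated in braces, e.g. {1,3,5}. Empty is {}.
Constraint 1 (Y != U) on D(Y)={3,4,5,6} D(U)={1,2,6}: no change
So after constraint 1: D(U) = {1,2,6}

Answer: {1,2,6}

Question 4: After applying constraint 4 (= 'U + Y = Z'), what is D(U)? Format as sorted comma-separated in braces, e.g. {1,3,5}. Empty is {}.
Constraint 1 (Y != U) on D(Y)={3,4,5,6} D(U)={1,2,6}: no change
Constraint 2 (Z < Y) on D(Z)={1,2,4} D(Y)={3,4,5,6}: no change
Constraint 3 (V < Y) on D(V)={1,2,3,4,5} D(Y)={3,4,5,6}: no change
Constraint 4 (U + Y = Z) on D(U)={1,2,6} D(Y)={3,4,5,6} D(Z)={1,2,4}: U {1,2,6}->{1}; Y {3,4,5,6}->{3}; Z {1,2,4}->{4}
So after constraint 4: D(U) = {1}

Answer: {1}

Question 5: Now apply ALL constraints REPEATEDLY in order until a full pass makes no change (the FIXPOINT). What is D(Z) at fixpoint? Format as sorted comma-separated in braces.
Answer: {}

Derivation:
pass 0 (initial): D(Z)={1,2,4}
pass 1: U {1,2,6}->{1}; Y {3,4,5,6}->{3}; Z {1,2,4}->{4}
pass 2: U {1}->{}; V {1,2,3,4,5}->{}; Y {3}->{}; Z {4}->{}
pass 3: no change
Fixpoint after 3 passes: D(Z) = {}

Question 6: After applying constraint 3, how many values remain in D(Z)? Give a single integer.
Constraint 1 (Y != U) on D(Y)={3,4,5,6} D(U)={1,2,6}: no change
Constraint 2 (Z < Y) on D(Z)={1,2,4} D(Y)={3,4,5,6}: no change
Constraint 3 (V < Y) on D(V)={1,2,3,4,5} D(Y)={3,4,5,6}: no change
So after constraint 3: D(Z)={1,2,4}, size = 3

Answer: 3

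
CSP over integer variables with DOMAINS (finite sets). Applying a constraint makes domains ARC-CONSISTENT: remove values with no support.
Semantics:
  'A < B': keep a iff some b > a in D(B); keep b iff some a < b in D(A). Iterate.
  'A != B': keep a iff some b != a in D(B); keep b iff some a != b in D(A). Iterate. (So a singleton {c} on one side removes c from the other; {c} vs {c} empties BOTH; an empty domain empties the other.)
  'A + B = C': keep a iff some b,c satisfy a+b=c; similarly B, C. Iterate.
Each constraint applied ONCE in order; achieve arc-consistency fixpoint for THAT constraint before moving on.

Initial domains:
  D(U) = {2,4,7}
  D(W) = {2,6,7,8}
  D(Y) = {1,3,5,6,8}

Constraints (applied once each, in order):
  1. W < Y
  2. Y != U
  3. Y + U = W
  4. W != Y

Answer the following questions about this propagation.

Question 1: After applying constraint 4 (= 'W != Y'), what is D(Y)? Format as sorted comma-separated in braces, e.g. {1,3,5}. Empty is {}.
Constraint 1 (W < Y) on D(W)={2,6,7,8} D(Y)={1,3,5,6,8}: W {2,6,7,8}->{2,6,7}; Y {1,3,5,6,8}->{3,5,6,8}
Constraint 2 (Y != U) on D(Y)={3,5,6,8} D(U)={2,4,7}: no change
Constraint 3 (Y + U = W) on D(Y)={3,5,6,8} D(U)={2,4,7} D(W)={2,6,7}: Y {3,5,6,8}->{3,5}; U {2,4,7}->{2,4}; W {2,6,7}->{7}
Constraint 4 (W != Y) on D(W)={7} D(Y)={3,5}: no change
So after constraint 4: D(Y) = {3,5}

Answer: {3,5}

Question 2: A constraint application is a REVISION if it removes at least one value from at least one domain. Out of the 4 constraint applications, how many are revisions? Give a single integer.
Answer: 2

Derivation:
Constraint 1 (W < Y) on D(W)={2,6,7,8} D(Y)={1,3,5,6,8}: W {2,6,7,8}->{2,6,7}; Y {1,3,5,6,8}->{3,5,6,8} => REVISION
Constraint 2 (Y != U) on D(Y)={3,5,6,8} D(U)={2,4,7}: no change => not a revision
Constraint 3 (Y + U = W) on D(Y)={3,5,6,8} D(U)={2,4,7} D(W)={2,6,7}: Y {3,5,6,8}->{3,5}; U {2,4,7}->{2,4}; W {2,6,7}->{7} => REVISION
Constraint 4 (W != Y) on D(W)={7} D(Y)={3,5}: no change => not a revision
Total revisions = 2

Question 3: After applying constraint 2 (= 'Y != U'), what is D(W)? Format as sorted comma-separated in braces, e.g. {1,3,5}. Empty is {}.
Constraint 1 (W < Y) on D(W)={2,6,7,8} D(Y)={1,3,5,6,8}: W {2,6,7,8}->{2,6,7}; Y {1,3,5,6,8}->{3,5,6,8}
Constraint 2 (Y != U) on D(Y)={3,5,6,8} D(U)={2,4,7}: no change
So after constraint 2: D(W) = {2,6,7}

Answer: {2,6,7}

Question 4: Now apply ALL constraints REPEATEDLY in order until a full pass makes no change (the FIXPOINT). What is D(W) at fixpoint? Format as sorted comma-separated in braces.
pass 0 (initial): D(W)={2,6,7,8}
pass 1: U {2,4,7}->{2,4}; W {2,6,7,8}->{7}; Y {1,3,5,6,8}->{3,5}
pass 2: U {2,4}->{}; W {7}->{}; Y {3,5}->{}
pass 3: no change
Fixpoint after 3 passes: D(W) = {}

Answer: {}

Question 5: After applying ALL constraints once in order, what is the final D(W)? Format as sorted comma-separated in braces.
Constraint 1 (W < Y) on D(W)={2,6,7,8} D(Y)={1,3,5,6,8}: W {2,6,7,8}->{2,6,7}; Y {1,3,5,6,8}->{3,5,6,8}
Constraint 2 (Y != U) on D(Y)={3,5,6,8} D(U)={2,4,7}: no change
Constraint 3 (Y + U = W) on D(Y)={3,5,6,8} D(U)={2,4,7} D(W)={2,6,7}: Y {3,5,6,8}->{3,5}; U {2,4,7}->{2,4}; W {2,6,7}->{7}
Constraint 4 (W != Y) on D(W)={7} D(Y)={3,5}: no change
So after all 4 constraints: D(W) = {7}

Answer: {7}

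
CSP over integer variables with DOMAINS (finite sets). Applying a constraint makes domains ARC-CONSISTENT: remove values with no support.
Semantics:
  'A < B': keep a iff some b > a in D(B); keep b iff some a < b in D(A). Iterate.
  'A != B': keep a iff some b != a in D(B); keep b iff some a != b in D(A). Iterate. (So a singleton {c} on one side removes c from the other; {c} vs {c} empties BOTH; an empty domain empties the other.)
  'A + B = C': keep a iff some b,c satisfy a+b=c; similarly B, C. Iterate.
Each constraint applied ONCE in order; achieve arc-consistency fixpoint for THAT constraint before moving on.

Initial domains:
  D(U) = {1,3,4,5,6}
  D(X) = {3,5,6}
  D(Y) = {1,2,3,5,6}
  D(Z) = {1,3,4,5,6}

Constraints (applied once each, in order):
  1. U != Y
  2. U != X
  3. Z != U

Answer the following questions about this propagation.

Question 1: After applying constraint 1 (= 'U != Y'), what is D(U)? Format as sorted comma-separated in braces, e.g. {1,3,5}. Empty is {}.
Constraint 1 (U != Y) on D(U)={1,3,4,5,6} D(Y)={1,2,3,5,6}: no change
So after constraint 1: D(U) = {1,3,4,5,6}

Answer: {1,3,4,5,6}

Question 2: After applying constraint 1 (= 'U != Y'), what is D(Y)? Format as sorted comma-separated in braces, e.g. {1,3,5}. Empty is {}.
Answer: {1,2,3,5,6}

Derivation:
Constraint 1 (U != Y) on D(U)={1,3,4,5,6} D(Y)={1,2,3,5,6}: no change
So after constraint 1: D(Y) = {1,2,3,5,6}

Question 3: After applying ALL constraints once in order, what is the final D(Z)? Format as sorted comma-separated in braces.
Constraint 1 (U != Y) on D(U)={1,3,4,5,6} D(Y)={1,2,3,5,6}: no change
Constraint 2 (U != X) on D(U)={1,3,4,5,6} D(X)={3,5,6}: no change
Constraint 3 (Z != U) on D(Z)={1,3,4,5,6} D(U)={1,3,4,5,6}: no change
So after all 3 constraints: D(Z) = {1,3,4,5,6}

Answer: {1,3,4,5,6}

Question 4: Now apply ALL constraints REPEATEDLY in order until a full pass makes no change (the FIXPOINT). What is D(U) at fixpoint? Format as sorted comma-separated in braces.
pass 0 (initial): D(U)={1,3,4,5,6}
pass 1: no change
Fixpoint after 1 passes: D(U) = {1,3,4,5,6}

Answer: {1,3,4,5,6}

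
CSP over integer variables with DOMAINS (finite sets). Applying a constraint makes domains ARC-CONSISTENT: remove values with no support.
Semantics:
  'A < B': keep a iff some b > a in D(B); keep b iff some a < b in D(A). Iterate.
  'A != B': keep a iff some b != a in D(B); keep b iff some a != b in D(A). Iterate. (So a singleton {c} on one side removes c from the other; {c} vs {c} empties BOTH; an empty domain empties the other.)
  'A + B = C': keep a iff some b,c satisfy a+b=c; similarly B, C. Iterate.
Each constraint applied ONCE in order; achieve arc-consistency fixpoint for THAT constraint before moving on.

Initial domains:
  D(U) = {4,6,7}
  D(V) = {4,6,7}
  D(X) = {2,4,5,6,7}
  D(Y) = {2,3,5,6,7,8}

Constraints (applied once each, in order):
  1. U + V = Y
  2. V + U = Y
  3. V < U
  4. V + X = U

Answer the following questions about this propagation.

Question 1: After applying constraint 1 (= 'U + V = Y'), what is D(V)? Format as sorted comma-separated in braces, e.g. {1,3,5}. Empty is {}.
Constraint 1 (U + V = Y) on D(U)={4,6,7} D(V)={4,6,7} D(Y)={2,3,5,6,7,8}: U {4,6,7}->{4}; V {4,6,7}->{4}; Y {2,3,5,6,7,8}->{8}
So after constraint 1: D(V) = {4}

Answer: {4}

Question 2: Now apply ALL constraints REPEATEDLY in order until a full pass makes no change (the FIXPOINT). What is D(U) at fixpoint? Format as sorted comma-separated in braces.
pass 0 (initial): D(U)={4,6,7}
pass 1: U {4,6,7}->{}; V {4,6,7}->{}; X {2,4,5,6,7}->{}; Y {2,3,5,6,7,8}->{8}
pass 2: Y {8}->{}
pass 3: no change
Fixpoint after 3 passes: D(U) = {}

Answer: {}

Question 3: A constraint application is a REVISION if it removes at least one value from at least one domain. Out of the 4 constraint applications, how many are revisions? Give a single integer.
Answer: 3

Derivation:
Constraint 1 (U + V = Y) on D(U)={4,6,7} D(V)={4,6,7} D(Y)={2,3,5,6,7,8}: U {4,6,7}->{4}; V {4,6,7}->{4}; Y {2,3,5,6,7,8}->{8} => REVISION
Constraint 2 (V + U = Y) on D(V)={4} D(U)={4} D(Y)={8}: no change => not a revision
Constraint 3 (V < U) on D(V)={4} D(U)={4}: V {4}->{}; U {4}->{} => REVISION
Constraint 4 (V + X = U) on D(V)={} D(X)={2,4,5,6,7} D(U)={}: X {2,4,5,6,7}->{} => REVISION
Total revisions = 3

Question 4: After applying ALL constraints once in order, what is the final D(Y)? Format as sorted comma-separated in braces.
Constraint 1 (U + V = Y) on D(U)={4,6,7} D(V)={4,6,7} D(Y)={2,3,5,6,7,8}: U {4,6,7}->{4}; V {4,6,7}->{4}; Y {2,3,5,6,7,8}->{8}
Constraint 2 (V + U = Y) on D(V)={4} D(U)={4} D(Y)={8}: no change
Constraint 3 (V < U) on D(V)={4} D(U)={4}: V {4}->{}; U {4}->{}
Constraint 4 (V + X = U) on D(V)={} D(X)={2,4,5,6,7} D(U)={}: X {2,4,5,6,7}->{}
So after all 4 constraints: D(Y) = {8}

Answer: {8}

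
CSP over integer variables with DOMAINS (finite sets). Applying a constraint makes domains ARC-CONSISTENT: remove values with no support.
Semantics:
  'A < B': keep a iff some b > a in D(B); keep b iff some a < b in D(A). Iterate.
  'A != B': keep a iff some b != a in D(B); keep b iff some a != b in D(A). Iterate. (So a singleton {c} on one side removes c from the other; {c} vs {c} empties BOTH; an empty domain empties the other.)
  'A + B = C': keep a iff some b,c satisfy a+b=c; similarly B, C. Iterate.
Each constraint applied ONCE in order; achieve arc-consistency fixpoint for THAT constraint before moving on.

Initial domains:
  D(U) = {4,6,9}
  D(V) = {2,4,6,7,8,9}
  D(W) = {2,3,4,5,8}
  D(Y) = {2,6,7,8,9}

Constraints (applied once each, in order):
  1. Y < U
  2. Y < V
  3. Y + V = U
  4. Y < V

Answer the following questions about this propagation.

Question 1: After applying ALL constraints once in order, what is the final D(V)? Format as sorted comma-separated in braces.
Constraint 1 (Y < U) on D(Y)={2,6,7,8,9} D(U)={4,6,9}: Y {2,6,7,8,9}->{2,6,7,8}
Constraint 2 (Y < V) on D(Y)={2,6,7,8} D(V)={2,4,6,7,8,9}: V {2,4,6,7,8,9}->{4,6,7,8,9}
Constraint 3 (Y + V = U) on D(Y)={2,6,7,8} D(V)={4,6,7,8,9} D(U)={4,6,9}: Y {2,6,7,8}->{2}; V {4,6,7,8,9}->{4,7}; U {4,6,9}->{6,9}
Constraint 4 (Y < V) on D(Y)={2} D(V)={4,7}: no change
So after all 4 constraints: D(V) = {4,7}

Answer: {4,7}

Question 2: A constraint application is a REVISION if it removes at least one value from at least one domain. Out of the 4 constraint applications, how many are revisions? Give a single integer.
Constraint 1 (Y < U) on D(Y)={2,6,7,8,9} D(U)={4,6,9}: Y {2,6,7,8,9}->{2,6,7,8} => REVISION
Constraint 2 (Y < V) on D(Y)={2,6,7,8} D(V)={2,4,6,7,8,9}: V {2,4,6,7,8,9}->{4,6,7,8,9} => REVISION
Constraint 3 (Y + V = U) on D(Y)={2,6,7,8} D(V)={4,6,7,8,9} D(U)={4,6,9}: Y {2,6,7,8}->{2}; V {4,6,7,8,9}->{4,7}; U {4,6,9}->{6,9} => REVISION
Constraint 4 (Y < V) on D(Y)={2} D(V)={4,7}: no change => not a revision
Total revisions = 3

Answer: 3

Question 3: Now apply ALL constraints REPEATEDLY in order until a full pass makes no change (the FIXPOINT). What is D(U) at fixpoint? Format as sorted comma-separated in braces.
Answer: {6,9}

Derivation:
pass 0 (initial): D(U)={4,6,9}
pass 1: U {4,6,9}->{6,9}; V {2,4,6,7,8,9}->{4,7}; Y {2,6,7,8,9}->{2}
pass 2: no change
Fixpoint after 2 passes: D(U) = {6,9}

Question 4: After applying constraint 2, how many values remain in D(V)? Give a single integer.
Constraint 1 (Y < U) on D(Y)={2,6,7,8,9} D(U)={4,6,9}: Y {2,6,7,8,9}->{2,6,7,8}
Constraint 2 (Y < V) on D(Y)={2,6,7,8} D(V)={2,4,6,7,8,9}: V {2,4,6,7,8,9}->{4,6,7,8,9}
So after constraint 2: D(V)={4,6,7,8,9}, size = 5

Answer: 5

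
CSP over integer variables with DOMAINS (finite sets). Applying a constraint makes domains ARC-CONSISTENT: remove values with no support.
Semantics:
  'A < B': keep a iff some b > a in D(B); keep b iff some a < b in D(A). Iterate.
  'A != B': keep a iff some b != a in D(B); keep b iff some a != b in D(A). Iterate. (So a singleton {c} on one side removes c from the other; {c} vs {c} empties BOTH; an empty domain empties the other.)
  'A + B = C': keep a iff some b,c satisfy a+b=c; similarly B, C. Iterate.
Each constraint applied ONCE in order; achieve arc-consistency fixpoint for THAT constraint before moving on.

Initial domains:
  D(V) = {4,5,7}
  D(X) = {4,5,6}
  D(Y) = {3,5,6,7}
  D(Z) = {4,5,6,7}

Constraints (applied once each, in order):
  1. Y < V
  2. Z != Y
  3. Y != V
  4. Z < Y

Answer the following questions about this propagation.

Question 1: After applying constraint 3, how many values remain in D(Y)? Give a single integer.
Answer: 3

Derivation:
Constraint 1 (Y < V) on D(Y)={3,5,6,7} D(V)={4,5,7}: Y {3,5,6,7}->{3,5,6}
Constraint 2 (Z != Y) on D(Z)={4,5,6,7} D(Y)={3,5,6}: no change
Constraint 3 (Y != V) on D(Y)={3,5,6} D(V)={4,5,7}: no change
So after constraint 3: D(Y)={3,5,6}, size = 3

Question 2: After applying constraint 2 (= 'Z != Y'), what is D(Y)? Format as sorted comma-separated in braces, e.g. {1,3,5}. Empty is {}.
Constraint 1 (Y < V) on D(Y)={3,5,6,7} D(V)={4,5,7}: Y {3,5,6,7}->{3,5,6}
Constraint 2 (Z != Y) on D(Z)={4,5,6,7} D(Y)={3,5,6}: no change
So after constraint 2: D(Y) = {3,5,6}

Answer: {3,5,6}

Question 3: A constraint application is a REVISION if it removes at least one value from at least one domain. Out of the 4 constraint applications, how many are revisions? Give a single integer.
Constraint 1 (Y < V) on D(Y)={3,5,6,7} D(V)={4,5,7}: Y {3,5,6,7}->{3,5,6} => REVISION
Constraint 2 (Z != Y) on D(Z)={4,5,6,7} D(Y)={3,5,6}: no change => not a revision
Constraint 3 (Y != V) on D(Y)={3,5,6} D(V)={4,5,7}: no change => not a revision
Constraint 4 (Z < Y) on D(Z)={4,5,6,7} D(Y)={3,5,6}: Z {4,5,6,7}->{4,5}; Y {3,5,6}->{5,6} => REVISION
Total revisions = 2

Answer: 2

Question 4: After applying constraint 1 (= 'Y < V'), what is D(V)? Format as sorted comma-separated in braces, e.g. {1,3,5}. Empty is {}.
Constraint 1 (Y < V) on D(Y)={3,5,6,7} D(V)={4,5,7}: Y {3,5,6,7}->{3,5,6}
So after constraint 1: D(V) = {4,5,7}

Answer: {4,5,7}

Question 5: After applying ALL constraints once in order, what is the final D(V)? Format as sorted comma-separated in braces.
Answer: {4,5,7}

Derivation:
Constraint 1 (Y < V) on D(Y)={3,5,6,7} D(V)={4,5,7}: Y {3,5,6,7}->{3,5,6}
Constraint 2 (Z != Y) on D(Z)={4,5,6,7} D(Y)={3,5,6}: no change
Constraint 3 (Y != V) on D(Y)={3,5,6} D(V)={4,5,7}: no change
Constraint 4 (Z < Y) on D(Z)={4,5,6,7} D(Y)={3,5,6}: Z {4,5,6,7}->{4,5}; Y {3,5,6}->{5,6}
So after all 4 constraints: D(V) = {4,5,7}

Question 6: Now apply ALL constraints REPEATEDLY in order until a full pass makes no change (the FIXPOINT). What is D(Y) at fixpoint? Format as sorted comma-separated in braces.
pass 0 (initial): D(Y)={3,5,6,7}
pass 1: Y {3,5,6,7}->{5,6}; Z {4,5,6,7}->{4,5}
pass 2: V {4,5,7}->{7}
pass 3: no change
Fixpoint after 3 passes: D(Y) = {5,6}

Answer: {5,6}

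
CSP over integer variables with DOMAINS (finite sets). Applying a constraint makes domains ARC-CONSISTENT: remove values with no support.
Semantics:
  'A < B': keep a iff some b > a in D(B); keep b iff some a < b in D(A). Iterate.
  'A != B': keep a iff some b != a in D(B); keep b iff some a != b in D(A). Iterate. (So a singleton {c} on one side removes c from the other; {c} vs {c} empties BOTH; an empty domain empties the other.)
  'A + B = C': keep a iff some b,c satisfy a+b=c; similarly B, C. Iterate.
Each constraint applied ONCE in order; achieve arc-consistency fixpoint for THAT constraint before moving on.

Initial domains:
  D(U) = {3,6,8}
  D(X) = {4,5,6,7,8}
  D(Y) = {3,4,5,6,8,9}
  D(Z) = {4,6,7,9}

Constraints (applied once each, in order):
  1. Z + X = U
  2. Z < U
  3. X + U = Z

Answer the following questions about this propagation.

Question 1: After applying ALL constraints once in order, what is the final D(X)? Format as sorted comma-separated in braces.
Constraint 1 (Z + X = U) on D(Z)={4,6,7,9} D(X)={4,5,6,7,8} D(U)={3,6,8}: Z {4,6,7,9}->{4}; X {4,5,6,7,8}->{4}; U {3,6,8}->{8}
Constraint 2 (Z < U) on D(Z)={4} D(U)={8}: no change
Constraint 3 (X + U = Z) on D(X)={4} D(U)={8} D(Z)={4}: X {4}->{}; U {8}->{}; Z {4}->{}
So after all 3 constraints: D(X) = {}

Answer: {}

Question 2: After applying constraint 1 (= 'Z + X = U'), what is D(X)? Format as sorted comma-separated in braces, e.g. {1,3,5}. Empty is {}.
Answer: {4}

Derivation:
Constraint 1 (Z + X = U) on D(Z)={4,6,7,9} D(X)={4,5,6,7,8} D(U)={3,6,8}: Z {4,6,7,9}->{4}; X {4,5,6,7,8}->{4}; U {3,6,8}->{8}
So after constraint 1: D(X) = {4}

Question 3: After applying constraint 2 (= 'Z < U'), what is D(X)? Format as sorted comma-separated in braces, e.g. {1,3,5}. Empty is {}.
Constraint 1 (Z + X = U) on D(Z)={4,6,7,9} D(X)={4,5,6,7,8} D(U)={3,6,8}: Z {4,6,7,9}->{4}; X {4,5,6,7,8}->{4}; U {3,6,8}->{8}
Constraint 2 (Z < U) on D(Z)={4} D(U)={8}: no change
So after constraint 2: D(X) = {4}

Answer: {4}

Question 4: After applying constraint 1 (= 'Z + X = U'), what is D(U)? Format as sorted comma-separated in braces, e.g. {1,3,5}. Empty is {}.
Answer: {8}

Derivation:
Constraint 1 (Z + X = U) on D(Z)={4,6,7,9} D(X)={4,5,6,7,8} D(U)={3,6,8}: Z {4,6,7,9}->{4}; X {4,5,6,7,8}->{4}; U {3,6,8}->{8}
So after constraint 1: D(U) = {8}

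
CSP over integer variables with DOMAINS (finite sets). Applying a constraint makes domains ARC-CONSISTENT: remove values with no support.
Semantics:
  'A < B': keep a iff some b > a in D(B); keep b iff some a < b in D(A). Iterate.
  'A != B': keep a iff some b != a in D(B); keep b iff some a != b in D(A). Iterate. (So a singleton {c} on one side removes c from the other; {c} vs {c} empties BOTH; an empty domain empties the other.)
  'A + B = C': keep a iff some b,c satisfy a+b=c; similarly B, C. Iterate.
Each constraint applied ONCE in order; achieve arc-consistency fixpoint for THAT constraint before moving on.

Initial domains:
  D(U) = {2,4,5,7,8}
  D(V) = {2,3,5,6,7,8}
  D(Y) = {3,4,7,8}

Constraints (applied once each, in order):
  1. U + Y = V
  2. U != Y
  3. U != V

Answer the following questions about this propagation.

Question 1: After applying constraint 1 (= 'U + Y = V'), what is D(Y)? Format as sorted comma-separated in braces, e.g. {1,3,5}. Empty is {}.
Answer: {3,4}

Derivation:
Constraint 1 (U + Y = V) on D(U)={2,4,5,7,8} D(Y)={3,4,7,8} D(V)={2,3,5,6,7,8}: U {2,4,5,7,8}->{2,4,5}; Y {3,4,7,8}->{3,4}; V {2,3,5,6,7,8}->{5,6,7,8}
So after constraint 1: D(Y) = {3,4}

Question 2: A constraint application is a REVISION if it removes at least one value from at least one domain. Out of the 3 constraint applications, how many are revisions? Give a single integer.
Answer: 1

Derivation:
Constraint 1 (U + Y = V) on D(U)={2,4,5,7,8} D(Y)={3,4,7,8} D(V)={2,3,5,6,7,8}: U {2,4,5,7,8}->{2,4,5}; Y {3,4,7,8}->{3,4}; V {2,3,5,6,7,8}->{5,6,7,8} => REVISION
Constraint 2 (U != Y) on D(U)={2,4,5} D(Y)={3,4}: no change => not a revision
Constraint 3 (U != V) on D(U)={2,4,5} D(V)={5,6,7,8}: no change => not a revision
Total revisions = 1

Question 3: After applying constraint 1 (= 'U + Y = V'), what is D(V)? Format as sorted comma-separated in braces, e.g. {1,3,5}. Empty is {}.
Constraint 1 (U + Y = V) on D(U)={2,4,5,7,8} D(Y)={3,4,7,8} D(V)={2,3,5,6,7,8}: U {2,4,5,7,8}->{2,4,5}; Y {3,4,7,8}->{3,4}; V {2,3,5,6,7,8}->{5,6,7,8}
So after constraint 1: D(V) = {5,6,7,8}

Answer: {5,6,7,8}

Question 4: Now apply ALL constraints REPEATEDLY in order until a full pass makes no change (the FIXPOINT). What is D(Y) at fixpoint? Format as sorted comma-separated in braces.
pass 0 (initial): D(Y)={3,4,7,8}
pass 1: U {2,4,5,7,8}->{2,4,5}; V {2,3,5,6,7,8}->{5,6,7,8}; Y {3,4,7,8}->{3,4}
pass 2: no change
Fixpoint after 2 passes: D(Y) = {3,4}

Answer: {3,4}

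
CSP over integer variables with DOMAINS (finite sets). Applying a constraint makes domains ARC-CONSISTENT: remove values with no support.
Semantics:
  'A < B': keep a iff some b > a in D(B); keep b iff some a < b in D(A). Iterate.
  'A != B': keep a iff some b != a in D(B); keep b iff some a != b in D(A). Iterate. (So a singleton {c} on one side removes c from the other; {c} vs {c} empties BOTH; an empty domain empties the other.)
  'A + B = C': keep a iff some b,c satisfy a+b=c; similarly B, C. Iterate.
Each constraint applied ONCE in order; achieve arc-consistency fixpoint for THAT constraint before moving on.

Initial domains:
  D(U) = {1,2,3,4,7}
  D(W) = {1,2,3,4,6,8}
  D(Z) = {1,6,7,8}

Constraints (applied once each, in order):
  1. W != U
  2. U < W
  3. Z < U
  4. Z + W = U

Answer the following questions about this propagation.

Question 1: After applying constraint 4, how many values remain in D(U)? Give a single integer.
Answer: 3

Derivation:
Constraint 1 (W != U) on D(W)={1,2,3,4,6,8} D(U)={1,2,3,4,7}: no change
Constraint 2 (U < W) on D(U)={1,2,3,4,7} D(W)={1,2,3,4,6,8}: W {1,2,3,4,6,8}->{2,3,4,6,8}
Constraint 3 (Z < U) on D(Z)={1,6,7,8} D(U)={1,2,3,4,7}: Z {1,6,7,8}->{1,6}; U {1,2,3,4,7}->{2,3,4,7}
Constraint 4 (Z + W = U) on D(Z)={1,6} D(W)={2,3,4,6,8} D(U)={2,3,4,7}: Z {1,6}->{1}; W {2,3,4,6,8}->{2,3,6}; U {2,3,4,7}->{3,4,7}
So after constraint 4: D(U)={3,4,7}, size = 3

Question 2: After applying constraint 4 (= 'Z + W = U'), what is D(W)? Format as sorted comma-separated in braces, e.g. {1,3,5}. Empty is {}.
Constraint 1 (W != U) on D(W)={1,2,3,4,6,8} D(U)={1,2,3,4,7}: no change
Constraint 2 (U < W) on D(U)={1,2,3,4,7} D(W)={1,2,3,4,6,8}: W {1,2,3,4,6,8}->{2,3,4,6,8}
Constraint 3 (Z < U) on D(Z)={1,6,7,8} D(U)={1,2,3,4,7}: Z {1,6,7,8}->{1,6}; U {1,2,3,4,7}->{2,3,4,7}
Constraint 4 (Z + W = U) on D(Z)={1,6} D(W)={2,3,4,6,8} D(U)={2,3,4,7}: Z {1,6}->{1}; W {2,3,4,6,8}->{2,3,6}; U {2,3,4,7}->{3,4,7}
So after constraint 4: D(W) = {2,3,6}

Answer: {2,3,6}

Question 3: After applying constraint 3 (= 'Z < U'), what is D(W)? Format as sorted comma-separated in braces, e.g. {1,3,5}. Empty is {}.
Constraint 1 (W != U) on D(W)={1,2,3,4,6,8} D(U)={1,2,3,4,7}: no change
Constraint 2 (U < W) on D(U)={1,2,3,4,7} D(W)={1,2,3,4,6,8}: W {1,2,3,4,6,8}->{2,3,4,6,8}
Constraint 3 (Z < U) on D(Z)={1,6,7,8} D(U)={1,2,3,4,7}: Z {1,6,7,8}->{1,6}; U {1,2,3,4,7}->{2,3,4,7}
So after constraint 3: D(W) = {2,3,4,6,8}

Answer: {2,3,4,6,8}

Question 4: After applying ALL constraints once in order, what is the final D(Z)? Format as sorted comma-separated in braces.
Answer: {1}

Derivation:
Constraint 1 (W != U) on D(W)={1,2,3,4,6,8} D(U)={1,2,3,4,7}: no change
Constraint 2 (U < W) on D(U)={1,2,3,4,7} D(W)={1,2,3,4,6,8}: W {1,2,3,4,6,8}->{2,3,4,6,8}
Constraint 3 (Z < U) on D(Z)={1,6,7,8} D(U)={1,2,3,4,7}: Z {1,6,7,8}->{1,6}; U {1,2,3,4,7}->{2,3,4,7}
Constraint 4 (Z + W = U) on D(Z)={1,6} D(W)={2,3,4,6,8} D(U)={2,3,4,7}: Z {1,6}->{1}; W {2,3,4,6,8}->{2,3,6}; U {2,3,4,7}->{3,4,7}
So after all 4 constraints: D(Z) = {1}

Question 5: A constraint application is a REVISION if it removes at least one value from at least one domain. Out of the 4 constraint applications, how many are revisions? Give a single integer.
Answer: 3

Derivation:
Constraint 1 (W != U) on D(W)={1,2,3,4,6,8} D(U)={1,2,3,4,7}: no change => not a revision
Constraint 2 (U < W) on D(U)={1,2,3,4,7} D(W)={1,2,3,4,6,8}: W {1,2,3,4,6,8}->{2,3,4,6,8} => REVISION
Constraint 3 (Z < U) on D(Z)={1,6,7,8} D(U)={1,2,3,4,7}: Z {1,6,7,8}->{1,6}; U {1,2,3,4,7}->{2,3,4,7} => REVISION
Constraint 4 (Z + W = U) on D(Z)={1,6} D(W)={2,3,4,6,8} D(U)={2,3,4,7}: Z {1,6}->{1}; W {2,3,4,6,8}->{2,3,6}; U {2,3,4,7}->{3,4,7} => REVISION
Total revisions = 3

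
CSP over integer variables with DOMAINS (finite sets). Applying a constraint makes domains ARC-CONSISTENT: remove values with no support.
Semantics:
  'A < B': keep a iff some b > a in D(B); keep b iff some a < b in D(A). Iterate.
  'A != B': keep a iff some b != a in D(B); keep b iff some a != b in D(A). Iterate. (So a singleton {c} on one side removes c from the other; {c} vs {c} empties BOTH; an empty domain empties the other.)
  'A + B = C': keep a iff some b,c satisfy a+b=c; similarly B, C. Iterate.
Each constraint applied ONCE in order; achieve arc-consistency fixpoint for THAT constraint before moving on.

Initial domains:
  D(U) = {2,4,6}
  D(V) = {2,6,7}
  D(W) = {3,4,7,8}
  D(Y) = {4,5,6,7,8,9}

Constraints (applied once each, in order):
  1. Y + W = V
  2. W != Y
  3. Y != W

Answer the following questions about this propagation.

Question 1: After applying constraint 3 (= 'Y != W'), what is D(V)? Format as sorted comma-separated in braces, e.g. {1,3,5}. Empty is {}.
Answer: {7}

Derivation:
Constraint 1 (Y + W = V) on D(Y)={4,5,6,7,8,9} D(W)={3,4,7,8} D(V)={2,6,7}: Y {4,5,6,7,8,9}->{4}; W {3,4,7,8}->{3}; V {2,6,7}->{7}
Constraint 2 (W != Y) on D(W)={3} D(Y)={4}: no change
Constraint 3 (Y != W) on D(Y)={4} D(W)={3}: no change
So after constraint 3: D(V) = {7}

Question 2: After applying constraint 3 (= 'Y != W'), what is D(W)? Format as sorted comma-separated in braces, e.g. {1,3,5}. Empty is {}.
Answer: {3}

Derivation:
Constraint 1 (Y + W = V) on D(Y)={4,5,6,7,8,9} D(W)={3,4,7,8} D(V)={2,6,7}: Y {4,5,6,7,8,9}->{4}; W {3,4,7,8}->{3}; V {2,6,7}->{7}
Constraint 2 (W != Y) on D(W)={3} D(Y)={4}: no change
Constraint 3 (Y != W) on D(Y)={4} D(W)={3}: no change
So after constraint 3: D(W) = {3}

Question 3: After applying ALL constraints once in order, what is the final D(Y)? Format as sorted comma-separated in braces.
Answer: {4}

Derivation:
Constraint 1 (Y + W = V) on D(Y)={4,5,6,7,8,9} D(W)={3,4,7,8} D(V)={2,6,7}: Y {4,5,6,7,8,9}->{4}; W {3,4,7,8}->{3}; V {2,6,7}->{7}
Constraint 2 (W != Y) on D(W)={3} D(Y)={4}: no change
Constraint 3 (Y != W) on D(Y)={4} D(W)={3}: no change
So after all 3 constraints: D(Y) = {4}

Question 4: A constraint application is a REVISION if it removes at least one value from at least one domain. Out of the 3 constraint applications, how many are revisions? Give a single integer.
Answer: 1

Derivation:
Constraint 1 (Y + W = V) on D(Y)={4,5,6,7,8,9} D(W)={3,4,7,8} D(V)={2,6,7}: Y {4,5,6,7,8,9}->{4}; W {3,4,7,8}->{3}; V {2,6,7}->{7} => REVISION
Constraint 2 (W != Y) on D(W)={3} D(Y)={4}: no change => not a revision
Constraint 3 (Y != W) on D(Y)={4} D(W)={3}: no change => not a revision
Total revisions = 1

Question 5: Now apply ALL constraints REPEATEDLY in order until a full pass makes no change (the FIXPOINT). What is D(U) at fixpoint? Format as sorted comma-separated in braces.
pass 0 (initial): D(U)={2,4,6}
pass 1: V {2,6,7}->{7}; W {3,4,7,8}->{3}; Y {4,5,6,7,8,9}->{4}
pass 2: no change
Fixpoint after 2 passes: D(U) = {2,4,6}

Answer: {2,4,6}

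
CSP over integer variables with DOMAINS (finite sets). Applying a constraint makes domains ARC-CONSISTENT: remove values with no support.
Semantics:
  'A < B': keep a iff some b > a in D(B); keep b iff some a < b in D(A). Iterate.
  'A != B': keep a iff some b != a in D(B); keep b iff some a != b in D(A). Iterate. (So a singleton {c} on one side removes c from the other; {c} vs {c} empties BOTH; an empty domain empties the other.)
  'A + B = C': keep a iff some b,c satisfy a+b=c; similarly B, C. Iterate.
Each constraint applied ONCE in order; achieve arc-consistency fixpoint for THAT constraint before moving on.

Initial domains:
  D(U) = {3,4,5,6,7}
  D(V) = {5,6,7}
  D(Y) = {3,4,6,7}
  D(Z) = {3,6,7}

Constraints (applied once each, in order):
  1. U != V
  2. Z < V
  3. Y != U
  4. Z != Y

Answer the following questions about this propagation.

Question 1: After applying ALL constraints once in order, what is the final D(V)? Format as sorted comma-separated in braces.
Constraint 1 (U != V) on D(U)={3,4,5,6,7} D(V)={5,6,7}: no change
Constraint 2 (Z < V) on D(Z)={3,6,7} D(V)={5,6,7}: Z {3,6,7}->{3,6}
Constraint 3 (Y != U) on D(Y)={3,4,6,7} D(U)={3,4,5,6,7}: no change
Constraint 4 (Z != Y) on D(Z)={3,6} D(Y)={3,4,6,7}: no change
So after all 4 constraints: D(V) = {5,6,7}

Answer: {5,6,7}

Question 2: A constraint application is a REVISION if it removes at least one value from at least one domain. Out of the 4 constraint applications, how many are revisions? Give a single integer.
Answer: 1

Derivation:
Constraint 1 (U != V) on D(U)={3,4,5,6,7} D(V)={5,6,7}: no change => not a revision
Constraint 2 (Z < V) on D(Z)={3,6,7} D(V)={5,6,7}: Z {3,6,7}->{3,6} => REVISION
Constraint 3 (Y != U) on D(Y)={3,4,6,7} D(U)={3,4,5,6,7}: no change => not a revision
Constraint 4 (Z != Y) on D(Z)={3,6} D(Y)={3,4,6,7}: no change => not a revision
Total revisions = 1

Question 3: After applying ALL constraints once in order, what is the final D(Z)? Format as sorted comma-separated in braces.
Constraint 1 (U != V) on D(U)={3,4,5,6,7} D(V)={5,6,7}: no change
Constraint 2 (Z < V) on D(Z)={3,6,7} D(V)={5,6,7}: Z {3,6,7}->{3,6}
Constraint 3 (Y != U) on D(Y)={3,4,6,7} D(U)={3,4,5,6,7}: no change
Constraint 4 (Z != Y) on D(Z)={3,6} D(Y)={3,4,6,7}: no change
So after all 4 constraints: D(Z) = {3,6}

Answer: {3,6}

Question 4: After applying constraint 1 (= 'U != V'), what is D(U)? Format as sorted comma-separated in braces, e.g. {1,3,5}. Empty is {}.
Answer: {3,4,5,6,7}

Derivation:
Constraint 1 (U != V) on D(U)={3,4,5,6,7} D(V)={5,6,7}: no change
So after constraint 1: D(U) = {3,4,5,6,7}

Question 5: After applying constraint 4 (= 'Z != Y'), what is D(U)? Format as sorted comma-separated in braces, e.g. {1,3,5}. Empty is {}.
Answer: {3,4,5,6,7}

Derivation:
Constraint 1 (U != V) on D(U)={3,4,5,6,7} D(V)={5,6,7}: no change
Constraint 2 (Z < V) on D(Z)={3,6,7} D(V)={5,6,7}: Z {3,6,7}->{3,6}
Constraint 3 (Y != U) on D(Y)={3,4,6,7} D(U)={3,4,5,6,7}: no change
Constraint 4 (Z != Y) on D(Z)={3,6} D(Y)={3,4,6,7}: no change
So after constraint 4: D(U) = {3,4,5,6,7}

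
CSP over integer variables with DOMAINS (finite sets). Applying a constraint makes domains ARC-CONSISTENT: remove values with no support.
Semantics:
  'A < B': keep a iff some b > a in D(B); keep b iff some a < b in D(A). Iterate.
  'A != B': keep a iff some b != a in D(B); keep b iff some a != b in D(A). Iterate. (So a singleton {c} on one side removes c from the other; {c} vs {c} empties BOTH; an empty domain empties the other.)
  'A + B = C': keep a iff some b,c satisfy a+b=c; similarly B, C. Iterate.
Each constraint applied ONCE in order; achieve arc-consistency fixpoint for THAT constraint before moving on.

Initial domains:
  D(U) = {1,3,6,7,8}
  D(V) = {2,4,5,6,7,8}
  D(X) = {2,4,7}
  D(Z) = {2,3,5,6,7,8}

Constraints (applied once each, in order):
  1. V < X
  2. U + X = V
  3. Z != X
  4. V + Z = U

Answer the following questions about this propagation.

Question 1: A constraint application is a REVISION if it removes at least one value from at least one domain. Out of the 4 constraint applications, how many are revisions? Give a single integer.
Constraint 1 (V < X) on D(V)={2,4,5,6,7,8} D(X)={2,4,7}: V {2,4,5,6,7,8}->{2,4,5,6}; X {2,4,7}->{4,7} => REVISION
Constraint 2 (U + X = V) on D(U)={1,3,6,7,8} D(X)={4,7} D(V)={2,4,5,6}: U {1,3,6,7,8}->{1}; X {4,7}->{4}; V {2,4,5,6}->{5} => REVISION
Constraint 3 (Z != X) on D(Z)={2,3,5,6,7,8} D(X)={4}: no change => not a revision
Constraint 4 (V + Z = U) on D(V)={5} D(Z)={2,3,5,6,7,8} D(U)={1}: V {5}->{}; Z {2,3,5,6,7,8}->{}; U {1}->{} => REVISION
Total revisions = 3

Answer: 3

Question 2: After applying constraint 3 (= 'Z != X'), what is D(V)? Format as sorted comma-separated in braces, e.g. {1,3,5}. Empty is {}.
Answer: {5}

Derivation:
Constraint 1 (V < X) on D(V)={2,4,5,6,7,8} D(X)={2,4,7}: V {2,4,5,6,7,8}->{2,4,5,6}; X {2,4,7}->{4,7}
Constraint 2 (U + X = V) on D(U)={1,3,6,7,8} D(X)={4,7} D(V)={2,4,5,6}: U {1,3,6,7,8}->{1}; X {4,7}->{4}; V {2,4,5,6}->{5}
Constraint 3 (Z != X) on D(Z)={2,3,5,6,7,8} D(X)={4}: no change
So after constraint 3: D(V) = {5}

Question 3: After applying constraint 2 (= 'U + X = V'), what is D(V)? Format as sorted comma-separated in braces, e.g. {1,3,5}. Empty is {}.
Constraint 1 (V < X) on D(V)={2,4,5,6,7,8} D(X)={2,4,7}: V {2,4,5,6,7,8}->{2,4,5,6}; X {2,4,7}->{4,7}
Constraint 2 (U + X = V) on D(U)={1,3,6,7,8} D(X)={4,7} D(V)={2,4,5,6}: U {1,3,6,7,8}->{1}; X {4,7}->{4}; V {2,4,5,6}->{5}
So after constraint 2: D(V) = {5}

Answer: {5}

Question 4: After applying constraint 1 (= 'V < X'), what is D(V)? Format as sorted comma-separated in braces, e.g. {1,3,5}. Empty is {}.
Constraint 1 (V < X) on D(V)={2,4,5,6,7,8} D(X)={2,4,7}: V {2,4,5,6,7,8}->{2,4,5,6}; X {2,4,7}->{4,7}
So after constraint 1: D(V) = {2,4,5,6}

Answer: {2,4,5,6}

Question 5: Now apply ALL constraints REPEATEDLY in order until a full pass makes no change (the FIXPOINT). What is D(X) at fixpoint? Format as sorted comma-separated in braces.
Answer: {}

Derivation:
pass 0 (initial): D(X)={2,4,7}
pass 1: U {1,3,6,7,8}->{}; V {2,4,5,6,7,8}->{}; X {2,4,7}->{4}; Z {2,3,5,6,7,8}->{}
pass 2: X {4}->{}
pass 3: no change
Fixpoint after 3 passes: D(X) = {}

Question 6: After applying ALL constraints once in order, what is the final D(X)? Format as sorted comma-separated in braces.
Constraint 1 (V < X) on D(V)={2,4,5,6,7,8} D(X)={2,4,7}: V {2,4,5,6,7,8}->{2,4,5,6}; X {2,4,7}->{4,7}
Constraint 2 (U + X = V) on D(U)={1,3,6,7,8} D(X)={4,7} D(V)={2,4,5,6}: U {1,3,6,7,8}->{1}; X {4,7}->{4}; V {2,4,5,6}->{5}
Constraint 3 (Z != X) on D(Z)={2,3,5,6,7,8} D(X)={4}: no change
Constraint 4 (V + Z = U) on D(V)={5} D(Z)={2,3,5,6,7,8} D(U)={1}: V {5}->{}; Z {2,3,5,6,7,8}->{}; U {1}->{}
So after all 4 constraints: D(X) = {4}

Answer: {4}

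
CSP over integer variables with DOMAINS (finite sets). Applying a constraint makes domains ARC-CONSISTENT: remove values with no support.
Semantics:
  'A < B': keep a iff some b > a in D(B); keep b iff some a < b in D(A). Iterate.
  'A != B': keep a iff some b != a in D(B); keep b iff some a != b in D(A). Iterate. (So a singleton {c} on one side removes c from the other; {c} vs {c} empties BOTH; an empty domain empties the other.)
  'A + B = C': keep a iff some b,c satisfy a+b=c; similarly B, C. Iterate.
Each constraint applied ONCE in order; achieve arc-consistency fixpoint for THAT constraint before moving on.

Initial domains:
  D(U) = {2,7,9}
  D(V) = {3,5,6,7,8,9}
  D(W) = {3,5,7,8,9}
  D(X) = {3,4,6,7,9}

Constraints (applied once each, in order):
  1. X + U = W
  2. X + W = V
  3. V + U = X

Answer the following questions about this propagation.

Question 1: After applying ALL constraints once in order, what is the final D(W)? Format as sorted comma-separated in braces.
Constraint 1 (X + U = W) on D(X)={3,4,6,7,9} D(U)={2,7,9} D(W)={3,5,7,8,9}: X {3,4,6,7,9}->{3,6,7}; U {2,7,9}->{2}; W {3,5,7,8,9}->{5,8,9}
Constraint 2 (X + W = V) on D(X)={3,6,7} D(W)={5,8,9} D(V)={3,5,6,7,8,9}: X {3,6,7}->{3}; W {5,8,9}->{5}; V {3,5,6,7,8,9}->{8}
Constraint 3 (V + U = X) on D(V)={8} D(U)={2} D(X)={3}: V {8}->{}; U {2}->{}; X {3}->{}
So after all 3 constraints: D(W) = {5}

Answer: {5}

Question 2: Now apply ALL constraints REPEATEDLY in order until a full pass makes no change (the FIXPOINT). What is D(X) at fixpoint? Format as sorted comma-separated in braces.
pass 0 (initial): D(X)={3,4,6,7,9}
pass 1: U {2,7,9}->{}; V {3,5,6,7,8,9}->{}; W {3,5,7,8,9}->{5}; X {3,4,6,7,9}->{}
pass 2: W {5}->{}
pass 3: no change
Fixpoint after 3 passes: D(X) = {}

Answer: {}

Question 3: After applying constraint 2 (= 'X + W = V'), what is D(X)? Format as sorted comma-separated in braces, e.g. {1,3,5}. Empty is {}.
Answer: {3}

Derivation:
Constraint 1 (X + U = W) on D(X)={3,4,6,7,9} D(U)={2,7,9} D(W)={3,5,7,8,9}: X {3,4,6,7,9}->{3,6,7}; U {2,7,9}->{2}; W {3,5,7,8,9}->{5,8,9}
Constraint 2 (X + W = V) on D(X)={3,6,7} D(W)={5,8,9} D(V)={3,5,6,7,8,9}: X {3,6,7}->{3}; W {5,8,9}->{5}; V {3,5,6,7,8,9}->{8}
So after constraint 2: D(X) = {3}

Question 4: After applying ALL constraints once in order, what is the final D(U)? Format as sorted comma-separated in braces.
Answer: {}

Derivation:
Constraint 1 (X + U = W) on D(X)={3,4,6,7,9} D(U)={2,7,9} D(W)={3,5,7,8,9}: X {3,4,6,7,9}->{3,6,7}; U {2,7,9}->{2}; W {3,5,7,8,9}->{5,8,9}
Constraint 2 (X + W = V) on D(X)={3,6,7} D(W)={5,8,9} D(V)={3,5,6,7,8,9}: X {3,6,7}->{3}; W {5,8,9}->{5}; V {3,5,6,7,8,9}->{8}
Constraint 3 (V + U = X) on D(V)={8} D(U)={2} D(X)={3}: V {8}->{}; U {2}->{}; X {3}->{}
So after all 3 constraints: D(U) = {}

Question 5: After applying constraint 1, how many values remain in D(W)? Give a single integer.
Answer: 3

Derivation:
Constraint 1 (X + U = W) on D(X)={3,4,6,7,9} D(U)={2,7,9} D(W)={3,5,7,8,9}: X {3,4,6,7,9}->{3,6,7}; U {2,7,9}->{2}; W {3,5,7,8,9}->{5,8,9}
So after constraint 1: D(W)={5,8,9}, size = 3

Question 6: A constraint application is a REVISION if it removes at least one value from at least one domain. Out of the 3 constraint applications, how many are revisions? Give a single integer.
Answer: 3

Derivation:
Constraint 1 (X + U = W) on D(X)={3,4,6,7,9} D(U)={2,7,9} D(W)={3,5,7,8,9}: X {3,4,6,7,9}->{3,6,7}; U {2,7,9}->{2}; W {3,5,7,8,9}->{5,8,9} => REVISION
Constraint 2 (X + W = V) on D(X)={3,6,7} D(W)={5,8,9} D(V)={3,5,6,7,8,9}: X {3,6,7}->{3}; W {5,8,9}->{5}; V {3,5,6,7,8,9}->{8} => REVISION
Constraint 3 (V + U = X) on D(V)={8} D(U)={2} D(X)={3}: V {8}->{}; U {2}->{}; X {3}->{} => REVISION
Total revisions = 3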